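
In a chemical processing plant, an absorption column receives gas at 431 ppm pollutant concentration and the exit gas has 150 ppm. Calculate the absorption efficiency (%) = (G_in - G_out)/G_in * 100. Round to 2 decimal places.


Efficiency = (G_in - G_out) / G_in * 100%
Efficiency = (431 - 150) / 431 * 100
Efficiency = 281 / 431 * 100
Efficiency = 65.20%


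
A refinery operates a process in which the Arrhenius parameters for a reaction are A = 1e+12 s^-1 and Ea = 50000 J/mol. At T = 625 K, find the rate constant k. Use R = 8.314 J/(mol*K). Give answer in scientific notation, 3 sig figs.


k = A * exp(-Ea/(R*T))
k = 1e+12 * exp(-50000 / (8.314 * 625))
k = 1e+12 * exp(-9.622324)
k = 6.62e+07


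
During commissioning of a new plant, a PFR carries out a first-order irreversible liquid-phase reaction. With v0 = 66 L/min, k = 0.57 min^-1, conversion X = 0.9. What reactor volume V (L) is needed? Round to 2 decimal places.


V = (v0/k) * ln(1/(1-X))
V = (66/0.57) * ln(1/(1-0.9))
V = 115.789474 * ln(10.0)
V = 115.789474 * 2.302585
V = 266.62 L


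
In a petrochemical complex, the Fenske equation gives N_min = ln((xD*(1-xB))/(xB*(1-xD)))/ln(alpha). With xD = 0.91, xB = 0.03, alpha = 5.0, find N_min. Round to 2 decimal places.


N_min = ln((xD*(1-xB))/(xB*(1-xD))) / ln(alpha)
Numerator inside ln: 0.8827 / 0.0027 = 326.925926
ln(326.925926) = 5.789734
ln(alpha) = ln(5.0) = 1.609438
N_min = 5.789734 / 1.609438 = 3.60


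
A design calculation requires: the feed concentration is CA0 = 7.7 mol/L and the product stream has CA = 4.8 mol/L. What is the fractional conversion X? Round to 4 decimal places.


X = (CA0 - CA) / CA0
X = (7.7 - 4.8) / 7.7
X = 2.9 / 7.7
X = 0.3766


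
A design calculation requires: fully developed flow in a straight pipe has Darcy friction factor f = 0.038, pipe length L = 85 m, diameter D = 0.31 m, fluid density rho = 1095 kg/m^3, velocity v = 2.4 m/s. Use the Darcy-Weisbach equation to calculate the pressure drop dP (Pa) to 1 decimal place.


dP = f * (L/D) * (rho*v^2/2)
dP = 0.038 * (85/0.31) * (1095*2.4^2/2)
L/D = 274.19354839
rho*v^2/2 = 1095*5.76/2 = 3153.6
dP = 0.038 * 274.19354839 * 3153.6
dP = 32858.5 Pa


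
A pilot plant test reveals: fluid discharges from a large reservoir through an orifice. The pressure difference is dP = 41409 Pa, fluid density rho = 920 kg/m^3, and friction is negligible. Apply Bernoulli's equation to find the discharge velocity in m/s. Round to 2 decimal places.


v = sqrt(2*dP/rho)
v = sqrt(2*41409/920)
v = sqrt(90.019565)
v = 9.49 m/s


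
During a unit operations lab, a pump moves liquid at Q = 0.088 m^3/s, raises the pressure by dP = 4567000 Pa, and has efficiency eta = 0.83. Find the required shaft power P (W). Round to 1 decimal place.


P = Q * dP / eta
P = 0.088 * 4567000 / 0.83
P = 401896.0 / 0.83
P = 484212.0 W


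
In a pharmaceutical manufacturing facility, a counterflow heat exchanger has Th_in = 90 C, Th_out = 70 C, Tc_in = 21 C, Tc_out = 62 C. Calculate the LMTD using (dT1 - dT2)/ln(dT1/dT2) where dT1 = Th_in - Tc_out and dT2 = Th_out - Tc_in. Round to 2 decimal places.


dT1 = Th_in - Tc_out = 90 - 62 = 28
dT2 = Th_out - Tc_in = 70 - 21 = 49
LMTD = (dT1 - dT2) / ln(dT1/dT2)
LMTD = (28 - 49) / ln(28/49)
LMTD = 37.53 K


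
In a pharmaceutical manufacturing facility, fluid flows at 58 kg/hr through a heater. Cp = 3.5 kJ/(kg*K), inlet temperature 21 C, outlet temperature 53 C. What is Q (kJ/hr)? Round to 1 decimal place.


Q = m_dot * Cp * (T2 - T1)
Q = 58 * 3.5 * (53 - 21)
Q = 58 * 3.5 * 32
Q = 6496.0 kJ/hr


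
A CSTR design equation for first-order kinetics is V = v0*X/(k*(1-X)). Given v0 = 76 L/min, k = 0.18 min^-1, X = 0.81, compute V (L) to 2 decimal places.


V = v0 * X / (k * (1 - X))
V = 76 * 0.81 / (0.18 * (1 - 0.81))
V = 61.56 / (0.18 * 0.19)
V = 61.56 / 0.0342
V = 1800.00 L


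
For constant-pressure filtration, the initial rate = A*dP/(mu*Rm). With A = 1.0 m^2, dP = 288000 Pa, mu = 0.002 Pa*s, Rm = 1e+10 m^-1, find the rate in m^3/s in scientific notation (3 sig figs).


rate = A * dP / (mu * Rm)
rate = 1.0 * 288000 / (0.002 * 1e+10)
rate = 288000.0 / 2.000e+07
rate = 1.44e-02 m^3/s


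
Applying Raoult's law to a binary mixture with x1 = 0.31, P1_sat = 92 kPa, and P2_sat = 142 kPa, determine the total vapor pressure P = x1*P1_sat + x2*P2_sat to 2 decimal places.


P = x1*P1_sat + x2*P2_sat
x2 = 1 - x1 = 1 - 0.31 = 0.69
P = 0.31*92 + 0.69*142
P = 28.52 + 97.98
P = 126.50 kPa


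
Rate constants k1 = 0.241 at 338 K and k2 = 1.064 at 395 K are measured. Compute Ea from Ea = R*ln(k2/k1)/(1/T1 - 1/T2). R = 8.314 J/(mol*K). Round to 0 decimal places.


Ea = R * ln(k2/k1) / (1/T1 - 1/T2)
ln(k2/k1) = ln(1.064/0.241) = 1.4849937
1/T1 - 1/T2 = 1/338 - 1/395 = 0.000426934312
Ea = 8.314 * 1.4849937 / 0.000426934312
Ea = 28918 J/mol


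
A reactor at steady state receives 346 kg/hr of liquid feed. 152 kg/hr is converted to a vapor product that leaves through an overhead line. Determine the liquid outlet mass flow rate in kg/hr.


Steady-state mass balance on the main outlet: F_out = F_in - F_removed
F_out = 346 - 152
F_out = 194 kg/hr


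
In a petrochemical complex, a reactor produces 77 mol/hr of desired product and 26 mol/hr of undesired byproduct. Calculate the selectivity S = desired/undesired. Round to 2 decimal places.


S = desired product rate / undesired product rate
S = 77 / 26
S = 2.96


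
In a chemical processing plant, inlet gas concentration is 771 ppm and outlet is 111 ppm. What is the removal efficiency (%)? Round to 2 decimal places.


Efficiency = (G_in - G_out) / G_in * 100%
Efficiency = (771 - 111) / 771 * 100
Efficiency = 660 / 771 * 100
Efficiency = 85.60%


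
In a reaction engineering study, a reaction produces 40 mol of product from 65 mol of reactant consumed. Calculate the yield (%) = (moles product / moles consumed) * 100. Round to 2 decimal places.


Yield = (moles product / moles consumed) * 100%
Yield = (40 / 65) * 100
Yield = 0.6154 * 100
Yield = 61.54%


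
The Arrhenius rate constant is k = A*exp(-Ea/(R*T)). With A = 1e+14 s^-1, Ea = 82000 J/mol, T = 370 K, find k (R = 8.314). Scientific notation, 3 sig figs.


k = A * exp(-Ea/(R*T))
k = 1e+14 * exp(-82000 / (8.314 * 370))
k = 1e+14 * exp(-26.656438)
k = 2.65e+02


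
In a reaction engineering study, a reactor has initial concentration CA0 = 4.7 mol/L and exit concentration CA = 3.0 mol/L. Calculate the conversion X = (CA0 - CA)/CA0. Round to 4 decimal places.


X = (CA0 - CA) / CA0
X = (4.7 - 3.0) / 4.7
X = 1.7 / 4.7
X = 0.3617


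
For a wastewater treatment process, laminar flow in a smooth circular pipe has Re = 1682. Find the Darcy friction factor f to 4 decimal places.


f = 64 / Re
f = 64 / 1682
f = 0.0380


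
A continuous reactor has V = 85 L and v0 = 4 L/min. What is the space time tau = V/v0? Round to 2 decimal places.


tau = V / v0
tau = 85 / 4
tau = 21.25 min


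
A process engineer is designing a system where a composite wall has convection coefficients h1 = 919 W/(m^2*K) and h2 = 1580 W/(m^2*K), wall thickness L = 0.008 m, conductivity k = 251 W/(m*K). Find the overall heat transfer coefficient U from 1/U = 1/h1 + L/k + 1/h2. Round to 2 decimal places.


1/U = 1/h1 + L/k + 1/h2
1/U = 1/919 + 0.008/251 + 1/1580
1/U = 0.0010881393 + 3.18725e-05 + 0.0006329114
1/U = 0.0017529232
U = 570.48 W/(m^2*K)


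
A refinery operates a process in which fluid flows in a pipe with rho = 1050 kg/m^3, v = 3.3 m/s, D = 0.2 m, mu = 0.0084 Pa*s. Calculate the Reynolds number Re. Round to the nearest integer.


Re = rho * v * D / mu
Re = 1050 * 3.3 * 0.2 / 0.0084
Re = 693.0 / 0.0084
Re = 82500


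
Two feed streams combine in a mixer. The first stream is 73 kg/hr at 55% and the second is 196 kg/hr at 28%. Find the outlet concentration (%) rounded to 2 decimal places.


Mass balance on solute: F1*x1 + F2*x2 = F3*x3
F3 = F1 + F2 = 73 + 196 = 269 kg/hr
x3 = (F1*x1 + F2*x2)/F3
x3 = (73*0.55 + 196*0.28) / 269
x3 = 35.33%


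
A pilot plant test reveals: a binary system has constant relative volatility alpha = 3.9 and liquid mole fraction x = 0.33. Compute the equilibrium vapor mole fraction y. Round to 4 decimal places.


y = alpha*x / (1 + (alpha-1)*x)
y = 3.9*0.33 / (1 + (3.9-1)*0.33)
y = 1.287 / (1 + 0.957)
y = 1.287 / 1.957
y = 0.6576


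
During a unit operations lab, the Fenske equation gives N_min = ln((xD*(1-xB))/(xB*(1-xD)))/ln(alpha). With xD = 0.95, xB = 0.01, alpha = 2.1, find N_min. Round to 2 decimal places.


N_min = ln((xD*(1-xB))/(xB*(1-xD))) / ln(alpha)
Numerator inside ln: 0.9405 / 0.0005 = 1881.0
ln(1881.0) = 7.539559
ln(alpha) = ln(2.1) = 0.741937
N_min = 7.539559 / 0.741937 = 10.16


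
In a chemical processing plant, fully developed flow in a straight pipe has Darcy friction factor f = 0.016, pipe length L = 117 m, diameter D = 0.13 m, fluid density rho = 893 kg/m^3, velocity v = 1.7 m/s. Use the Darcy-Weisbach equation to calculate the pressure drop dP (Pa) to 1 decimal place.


dP = f * (L/D) * (rho*v^2/2)
dP = 0.016 * (117/0.13) * (893*1.7^2/2)
L/D = 900.0
rho*v^2/2 = 893*2.89/2 = 1290.385
dP = 0.016 * 900.0 * 1290.385
dP = 18581.5 Pa


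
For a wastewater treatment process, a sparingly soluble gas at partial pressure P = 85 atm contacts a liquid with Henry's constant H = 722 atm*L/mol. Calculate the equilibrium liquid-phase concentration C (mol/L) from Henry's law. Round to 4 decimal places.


C = P / H
C = 85 / 722
C = 0.1177 mol/L


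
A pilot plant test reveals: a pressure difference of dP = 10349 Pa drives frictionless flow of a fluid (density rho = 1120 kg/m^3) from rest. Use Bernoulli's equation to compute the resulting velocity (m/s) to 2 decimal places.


v = sqrt(2*dP/rho)
v = sqrt(2*10349/1120)
v = sqrt(18.480357)
v = 4.30 m/s


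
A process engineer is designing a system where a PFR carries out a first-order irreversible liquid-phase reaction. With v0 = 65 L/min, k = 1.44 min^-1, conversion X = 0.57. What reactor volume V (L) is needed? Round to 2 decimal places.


V = (v0/k) * ln(1/(1-X))
V = (65/1.44) * ln(1/(1-0.57))
V = 45.138889 * ln(2.325581)
V = 45.138889 * 0.84397
V = 38.10 L


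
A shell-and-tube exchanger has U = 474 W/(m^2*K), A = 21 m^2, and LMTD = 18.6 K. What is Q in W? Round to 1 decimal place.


Q = U * A * LMTD
Q = 474 * 21 * 18.6
Q = 185144.4 W


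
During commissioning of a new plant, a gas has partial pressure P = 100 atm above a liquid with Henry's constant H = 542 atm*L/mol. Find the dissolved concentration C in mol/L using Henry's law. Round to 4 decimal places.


C = P / H
C = 100 / 542
C = 0.1845 mol/L


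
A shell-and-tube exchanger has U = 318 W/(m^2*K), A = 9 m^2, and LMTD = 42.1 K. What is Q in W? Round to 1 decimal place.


Q = U * A * LMTD
Q = 318 * 9 * 42.1
Q = 120490.2 W


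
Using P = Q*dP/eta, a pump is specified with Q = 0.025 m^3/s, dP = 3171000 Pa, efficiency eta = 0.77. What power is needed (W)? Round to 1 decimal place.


P = Q * dP / eta
P = 0.025 * 3171000 / 0.77
P = 79275.0 / 0.77
P = 102954.5 W


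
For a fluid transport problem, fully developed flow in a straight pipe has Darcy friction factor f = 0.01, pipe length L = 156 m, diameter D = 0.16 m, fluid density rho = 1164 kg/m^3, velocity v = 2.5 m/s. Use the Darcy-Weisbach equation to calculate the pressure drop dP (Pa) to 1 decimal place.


dP = f * (L/D) * (rho*v^2/2)
dP = 0.01 * (156/0.16) * (1164*2.5^2/2)
L/D = 975.0
rho*v^2/2 = 1164*6.25/2 = 3637.5
dP = 0.01 * 975.0 * 3637.5
dP = 35465.6 Pa


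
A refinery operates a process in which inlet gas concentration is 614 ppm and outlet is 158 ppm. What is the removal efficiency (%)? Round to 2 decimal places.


Efficiency = (G_in - G_out) / G_in * 100%
Efficiency = (614 - 158) / 614 * 100
Efficiency = 456 / 614 * 100
Efficiency = 74.27%


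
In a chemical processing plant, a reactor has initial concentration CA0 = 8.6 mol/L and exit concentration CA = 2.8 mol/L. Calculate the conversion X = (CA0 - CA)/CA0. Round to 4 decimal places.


X = (CA0 - CA) / CA0
X = (8.6 - 2.8) / 8.6
X = 5.8 / 8.6
X = 0.6744


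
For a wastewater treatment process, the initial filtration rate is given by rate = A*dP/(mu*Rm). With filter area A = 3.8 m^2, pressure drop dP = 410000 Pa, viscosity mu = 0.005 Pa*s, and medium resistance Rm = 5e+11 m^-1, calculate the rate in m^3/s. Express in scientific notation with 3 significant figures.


rate = A * dP / (mu * Rm)
rate = 3.8 * 410000 / (0.005 * 5e+11)
rate = 1558000.0 / 2.500e+09
rate = 6.23e-04 m^3/s


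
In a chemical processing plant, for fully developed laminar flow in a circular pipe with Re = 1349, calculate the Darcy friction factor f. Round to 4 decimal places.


f = 64 / Re
f = 64 / 1349
f = 0.0474


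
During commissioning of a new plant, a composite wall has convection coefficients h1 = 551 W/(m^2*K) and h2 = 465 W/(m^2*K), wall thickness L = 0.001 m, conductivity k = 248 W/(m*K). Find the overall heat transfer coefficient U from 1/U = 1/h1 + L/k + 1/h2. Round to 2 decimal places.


1/U = 1/h1 + L/k + 1/h2
1/U = 1/551 + 0.001/248 + 1/465
1/U = 0.001814882 + 4.0323e-06 + 0.0021505376
1/U = 0.0039694519
U = 251.92 W/(m^2*K)


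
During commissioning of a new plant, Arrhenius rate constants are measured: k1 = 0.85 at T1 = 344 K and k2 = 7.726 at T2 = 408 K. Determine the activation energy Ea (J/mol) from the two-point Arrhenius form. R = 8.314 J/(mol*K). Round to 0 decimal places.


Ea = R * ln(k2/k1) / (1/T1 - 1/T2)
ln(k2/k1) = ln(7.726/0.85) = 2.2071102
1/T1 - 1/T2 = 1/344 - 1/408 = 0.000455996352
Ea = 8.314 * 2.2071102 / 0.000455996352
Ea = 40241 J/mol


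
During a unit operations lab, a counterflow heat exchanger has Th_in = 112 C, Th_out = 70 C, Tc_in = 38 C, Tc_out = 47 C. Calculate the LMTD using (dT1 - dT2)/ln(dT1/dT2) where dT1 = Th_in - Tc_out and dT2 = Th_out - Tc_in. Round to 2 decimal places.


dT1 = Th_in - Tc_out = 112 - 47 = 65
dT2 = Th_out - Tc_in = 70 - 38 = 32
LMTD = (dT1 - dT2) / ln(dT1/dT2)
LMTD = (65 - 32) / ln(65/32)
LMTD = 46.57 K


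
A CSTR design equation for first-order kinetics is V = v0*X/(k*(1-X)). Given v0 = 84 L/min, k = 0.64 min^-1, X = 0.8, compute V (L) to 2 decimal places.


V = v0 * X / (k * (1 - X))
V = 84 * 0.8 / (0.64 * (1 - 0.8))
V = 67.2 / (0.64 * 0.2)
V = 67.2 / 0.128
V = 525.00 L


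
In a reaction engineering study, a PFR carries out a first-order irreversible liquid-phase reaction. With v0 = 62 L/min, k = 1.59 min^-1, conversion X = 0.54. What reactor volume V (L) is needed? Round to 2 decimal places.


V = (v0/k) * ln(1/(1-X))
V = (62/1.59) * ln(1/(1-0.54))
V = 38.993711 * ln(2.173913)
V = 38.993711 * 0.776529
V = 30.28 L


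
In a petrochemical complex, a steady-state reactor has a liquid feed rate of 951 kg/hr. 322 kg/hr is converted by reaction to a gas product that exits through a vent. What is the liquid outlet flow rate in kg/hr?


Steady-state mass balance on the main outlet: F_out = F_in - F_removed
F_out = 951 - 322
F_out = 629 kg/hr


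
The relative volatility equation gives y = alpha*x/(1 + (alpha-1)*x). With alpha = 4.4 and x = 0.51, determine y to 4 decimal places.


y = alpha*x / (1 + (alpha-1)*x)
y = 4.4*0.51 / (1 + (4.4-1)*0.51)
y = 2.244 / (1 + 1.734)
y = 2.244 / 2.734
y = 0.8208


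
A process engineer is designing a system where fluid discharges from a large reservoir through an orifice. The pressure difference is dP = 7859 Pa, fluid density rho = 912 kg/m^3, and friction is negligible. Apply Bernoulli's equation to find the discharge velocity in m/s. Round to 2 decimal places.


v = sqrt(2*dP/rho)
v = sqrt(2*7859/912)
v = sqrt(17.234649)
v = 4.15 m/s


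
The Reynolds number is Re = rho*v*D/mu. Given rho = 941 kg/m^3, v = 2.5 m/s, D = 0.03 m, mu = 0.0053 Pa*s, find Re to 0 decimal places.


Re = rho * v * D / mu
Re = 941 * 2.5 * 0.03 / 0.0053
Re = 70.575 / 0.0053
Re = 13316


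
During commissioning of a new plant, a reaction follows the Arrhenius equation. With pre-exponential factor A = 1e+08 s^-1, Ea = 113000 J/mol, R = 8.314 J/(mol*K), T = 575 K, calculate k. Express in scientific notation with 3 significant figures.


k = A * exp(-Ea/(R*T))
k = 1e+08 * exp(-113000 / (8.314 * 575))
k = 1e+08 * exp(-23.637448)
k = 5.42e-03


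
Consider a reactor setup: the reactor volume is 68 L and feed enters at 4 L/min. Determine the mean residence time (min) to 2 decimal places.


tau = V / v0
tau = 68 / 4
tau = 17.00 min


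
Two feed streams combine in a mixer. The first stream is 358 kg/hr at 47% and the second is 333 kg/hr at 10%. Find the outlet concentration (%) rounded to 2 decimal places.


Mass balance on solute: F1*x1 + F2*x2 = F3*x3
F3 = F1 + F2 = 358 + 333 = 691 kg/hr
x3 = (F1*x1 + F2*x2)/F3
x3 = (358*0.47 + 333*0.1) / 691
x3 = 29.17%


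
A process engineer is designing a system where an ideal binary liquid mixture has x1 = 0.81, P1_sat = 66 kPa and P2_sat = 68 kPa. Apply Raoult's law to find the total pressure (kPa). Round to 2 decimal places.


P = x1*P1_sat + x2*P2_sat
x2 = 1 - x1 = 1 - 0.81 = 0.19
P = 0.81*66 + 0.19*68
P = 53.46 + 12.92
P = 66.38 kPa


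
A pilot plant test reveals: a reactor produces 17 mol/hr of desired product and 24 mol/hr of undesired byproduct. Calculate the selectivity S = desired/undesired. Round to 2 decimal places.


S = desired product rate / undesired product rate
S = 17 / 24
S = 0.71


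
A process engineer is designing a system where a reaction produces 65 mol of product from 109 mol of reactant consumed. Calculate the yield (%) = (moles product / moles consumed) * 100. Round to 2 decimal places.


Yield = (moles product / moles consumed) * 100%
Yield = (65 / 109) * 100
Yield = 0.5963 * 100
Yield = 59.63%


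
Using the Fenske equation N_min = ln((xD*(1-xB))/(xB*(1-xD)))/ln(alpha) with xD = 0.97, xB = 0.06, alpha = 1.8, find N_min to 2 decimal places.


N_min = ln((xD*(1-xB))/(xB*(1-xD))) / ln(alpha)
Numerator inside ln: 0.9118 / 0.0018 = 506.555556
ln(506.555556) = 6.227634
ln(alpha) = ln(1.8) = 0.587787
N_min = 6.227634 / 0.587787 = 10.60


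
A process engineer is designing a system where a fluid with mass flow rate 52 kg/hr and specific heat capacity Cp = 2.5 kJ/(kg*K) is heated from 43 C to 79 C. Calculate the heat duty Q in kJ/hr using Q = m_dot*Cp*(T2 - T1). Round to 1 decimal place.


Q = m_dot * Cp * (T2 - T1)
Q = 52 * 2.5 * (79 - 43)
Q = 52 * 2.5 * 36
Q = 4680.0 kJ/hr


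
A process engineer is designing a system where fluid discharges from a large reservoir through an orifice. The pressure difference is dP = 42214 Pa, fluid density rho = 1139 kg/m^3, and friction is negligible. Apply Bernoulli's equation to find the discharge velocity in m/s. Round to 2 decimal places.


v = sqrt(2*dP/rho)
v = sqrt(2*42214/1139)
v = sqrt(74.124671)
v = 8.61 m/s


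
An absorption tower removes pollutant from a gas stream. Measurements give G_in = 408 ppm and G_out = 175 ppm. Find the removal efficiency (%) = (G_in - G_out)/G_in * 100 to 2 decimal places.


Efficiency = (G_in - G_out) / G_in * 100%
Efficiency = (408 - 175) / 408 * 100
Efficiency = 233 / 408 * 100
Efficiency = 57.11%


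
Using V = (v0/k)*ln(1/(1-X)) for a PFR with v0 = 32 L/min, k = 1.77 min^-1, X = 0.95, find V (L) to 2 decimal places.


V = (v0/k) * ln(1/(1-X))
V = (32/1.77) * ln(1/(1-0.95))
V = 18.079096 * ln(20.0)
V = 18.079096 * 2.995732
V = 54.16 L


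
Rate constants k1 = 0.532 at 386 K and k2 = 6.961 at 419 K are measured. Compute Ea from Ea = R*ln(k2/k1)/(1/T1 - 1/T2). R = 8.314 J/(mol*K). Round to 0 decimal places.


Ea = R * ln(k2/k1) / (1/T1 - 1/T2)
ln(k2/k1) = ln(6.961/0.532) = 2.5714349
1/T1 - 1/T2 = 1/386 - 1/419 = 0.00020403873
Ea = 8.314 * 2.5714349 / 0.00020403873
Ea = 104779 J/mol


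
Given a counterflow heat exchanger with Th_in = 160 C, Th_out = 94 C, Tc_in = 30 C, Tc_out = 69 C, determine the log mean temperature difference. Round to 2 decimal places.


dT1 = Th_in - Tc_out = 160 - 69 = 91
dT2 = Th_out - Tc_in = 94 - 30 = 64
LMTD = (dT1 - dT2) / ln(dT1/dT2)
LMTD = (91 - 64) / ln(91/64)
LMTD = 76.71 K


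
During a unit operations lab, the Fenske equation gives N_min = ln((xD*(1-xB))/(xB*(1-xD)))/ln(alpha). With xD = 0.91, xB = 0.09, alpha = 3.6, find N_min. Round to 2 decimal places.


N_min = ln((xD*(1-xB))/(xB*(1-xD))) / ln(alpha)
Numerator inside ln: 0.8281 / 0.0081 = 102.234568
ln(102.234568) = 4.62727
ln(alpha) = ln(3.6) = 1.280934
N_min = 4.62727 / 1.280934 = 3.61


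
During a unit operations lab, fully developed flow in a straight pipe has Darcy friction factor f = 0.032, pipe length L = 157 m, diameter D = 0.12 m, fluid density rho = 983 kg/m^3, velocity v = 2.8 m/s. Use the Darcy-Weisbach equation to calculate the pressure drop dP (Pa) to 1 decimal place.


dP = f * (L/D) * (rho*v^2/2)
dP = 0.032 * (157/0.12) * (983*2.8^2/2)
L/D = 1308.33333333
rho*v^2/2 = 983*7.84/2 = 3853.36
dP = 0.032 * 1308.33333333 * 3853.36
dP = 161327.3 Pa


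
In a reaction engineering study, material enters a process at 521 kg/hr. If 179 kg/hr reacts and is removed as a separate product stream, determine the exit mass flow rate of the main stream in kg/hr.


Steady-state mass balance on the main outlet: F_out = F_in - F_removed
F_out = 521 - 179
F_out = 342 kg/hr


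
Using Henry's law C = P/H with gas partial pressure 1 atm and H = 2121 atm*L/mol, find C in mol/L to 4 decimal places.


C = P / H
C = 1 / 2121
C = 0.0005 mol/L


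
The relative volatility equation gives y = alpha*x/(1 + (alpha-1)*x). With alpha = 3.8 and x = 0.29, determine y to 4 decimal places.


y = alpha*x / (1 + (alpha-1)*x)
y = 3.8*0.29 / (1 + (3.8-1)*0.29)
y = 1.102 / (1 + 0.812)
y = 1.102 / 1.812
y = 0.6082


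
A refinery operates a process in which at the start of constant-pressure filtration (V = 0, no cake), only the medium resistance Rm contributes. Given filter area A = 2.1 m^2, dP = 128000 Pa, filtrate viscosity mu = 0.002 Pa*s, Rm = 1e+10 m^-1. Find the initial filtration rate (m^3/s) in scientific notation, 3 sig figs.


rate = A * dP / (mu * Rm)
rate = 2.1 * 128000 / (0.002 * 1e+10)
rate = 268800.0 / 2.000e+07
rate = 1.34e-02 m^3/s


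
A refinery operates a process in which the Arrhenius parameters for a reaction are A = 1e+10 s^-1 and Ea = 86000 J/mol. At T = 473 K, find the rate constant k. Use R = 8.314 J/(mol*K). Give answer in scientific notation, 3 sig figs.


k = A * exp(-Ea/(R*T))
k = 1e+10 * exp(-86000 / (8.314 * 473))
k = 1e+10 * exp(-21.868918)
k = 3.18e+00


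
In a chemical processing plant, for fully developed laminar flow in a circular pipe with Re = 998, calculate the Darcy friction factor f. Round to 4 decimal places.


f = 64 / Re
f = 64 / 998
f = 0.0641


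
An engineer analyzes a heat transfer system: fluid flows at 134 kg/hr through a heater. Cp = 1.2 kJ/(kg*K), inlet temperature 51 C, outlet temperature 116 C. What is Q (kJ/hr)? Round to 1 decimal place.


Q = m_dot * Cp * (T2 - T1)
Q = 134 * 1.2 * (116 - 51)
Q = 134 * 1.2 * 65
Q = 10452.0 kJ/hr


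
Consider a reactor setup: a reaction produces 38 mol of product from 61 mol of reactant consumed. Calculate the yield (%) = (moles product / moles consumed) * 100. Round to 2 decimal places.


Yield = (moles product / moles consumed) * 100%
Yield = (38 / 61) * 100
Yield = 0.623 * 100
Yield = 62.30%


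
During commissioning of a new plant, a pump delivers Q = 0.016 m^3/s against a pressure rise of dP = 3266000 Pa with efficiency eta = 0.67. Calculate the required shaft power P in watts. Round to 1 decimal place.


P = Q * dP / eta
P = 0.016 * 3266000 / 0.67
P = 52256.0 / 0.67
P = 77994.0 W


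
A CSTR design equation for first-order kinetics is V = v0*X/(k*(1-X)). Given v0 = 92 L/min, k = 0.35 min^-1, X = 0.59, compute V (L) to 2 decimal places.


V = v0 * X / (k * (1 - X))
V = 92 * 0.59 / (0.35 * (1 - 0.59))
V = 54.28 / (0.35 * 0.41)
V = 54.28 / 0.1435
V = 378.26 L


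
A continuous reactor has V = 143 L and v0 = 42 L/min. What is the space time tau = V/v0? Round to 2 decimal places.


tau = V / v0
tau = 143 / 42
tau = 3.40 min


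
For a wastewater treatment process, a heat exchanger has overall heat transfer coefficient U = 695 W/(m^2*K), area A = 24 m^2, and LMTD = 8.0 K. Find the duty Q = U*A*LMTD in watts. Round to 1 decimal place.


Q = U * A * LMTD
Q = 695 * 24 * 8.0
Q = 133440.0 W


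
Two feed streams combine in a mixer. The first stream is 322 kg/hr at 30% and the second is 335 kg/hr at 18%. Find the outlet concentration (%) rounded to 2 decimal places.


Mass balance on solute: F1*x1 + F2*x2 = F3*x3
F3 = F1 + F2 = 322 + 335 = 657 kg/hr
x3 = (F1*x1 + F2*x2)/F3
x3 = (322*0.3 + 335*0.18) / 657
x3 = 23.88%


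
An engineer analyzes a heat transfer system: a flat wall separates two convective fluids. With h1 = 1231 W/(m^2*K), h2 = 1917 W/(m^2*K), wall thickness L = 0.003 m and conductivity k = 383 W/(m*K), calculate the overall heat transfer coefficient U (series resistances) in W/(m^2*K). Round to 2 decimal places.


1/U = 1/h1 + L/k + 1/h2
1/U = 1/1231 + 0.003/383 + 1/1917
1/U = 0.0008123477 + 7.8329e-06 + 0.0005216484
1/U = 0.001341829
U = 745.25 W/(m^2*K)


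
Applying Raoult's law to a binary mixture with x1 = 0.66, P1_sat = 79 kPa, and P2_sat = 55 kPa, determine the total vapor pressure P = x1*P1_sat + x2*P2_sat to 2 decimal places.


P = x1*P1_sat + x2*P2_sat
x2 = 1 - x1 = 1 - 0.66 = 0.34
P = 0.66*79 + 0.34*55
P = 52.14 + 18.7
P = 70.84 kPa


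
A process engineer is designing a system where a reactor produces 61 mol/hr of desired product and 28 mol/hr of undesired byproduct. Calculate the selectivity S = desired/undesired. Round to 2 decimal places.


S = desired product rate / undesired product rate
S = 61 / 28
S = 2.18


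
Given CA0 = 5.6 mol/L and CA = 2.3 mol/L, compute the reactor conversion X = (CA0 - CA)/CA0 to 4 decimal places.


X = (CA0 - CA) / CA0
X = (5.6 - 2.3) / 5.6
X = 3.3 / 5.6
X = 0.5893


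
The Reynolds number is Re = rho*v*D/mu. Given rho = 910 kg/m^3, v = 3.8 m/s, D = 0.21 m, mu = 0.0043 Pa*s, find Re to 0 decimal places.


Re = rho * v * D / mu
Re = 910 * 3.8 * 0.21 / 0.0043
Re = 726.18 / 0.0043
Re = 168879


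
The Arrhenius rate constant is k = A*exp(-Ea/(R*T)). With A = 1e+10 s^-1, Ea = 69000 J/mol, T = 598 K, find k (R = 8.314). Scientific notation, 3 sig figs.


k = A * exp(-Ea/(R*T))
k = 1e+10 * exp(-69000 / (8.314 * 598))
k = 1e+10 * exp(-13.878352)
k = 9.39e+03


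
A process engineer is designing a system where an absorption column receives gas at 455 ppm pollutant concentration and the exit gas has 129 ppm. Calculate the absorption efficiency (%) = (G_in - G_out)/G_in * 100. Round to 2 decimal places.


Efficiency = (G_in - G_out) / G_in * 100%
Efficiency = (455 - 129) / 455 * 100
Efficiency = 326 / 455 * 100
Efficiency = 71.65%


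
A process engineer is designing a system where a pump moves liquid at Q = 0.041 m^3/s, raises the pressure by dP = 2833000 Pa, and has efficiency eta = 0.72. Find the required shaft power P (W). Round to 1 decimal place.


P = Q * dP / eta
P = 0.041 * 2833000 / 0.72
P = 116153.0 / 0.72
P = 161323.6 W


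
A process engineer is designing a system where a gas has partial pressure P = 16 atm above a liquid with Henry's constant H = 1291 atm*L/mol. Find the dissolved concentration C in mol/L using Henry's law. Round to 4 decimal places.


C = P / H
C = 16 / 1291
C = 0.0124 mol/L


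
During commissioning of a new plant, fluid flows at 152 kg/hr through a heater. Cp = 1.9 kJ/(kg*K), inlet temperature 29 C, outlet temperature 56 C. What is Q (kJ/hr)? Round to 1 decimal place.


Q = m_dot * Cp * (T2 - T1)
Q = 152 * 1.9 * (56 - 29)
Q = 152 * 1.9 * 27
Q = 7797.6 kJ/hr


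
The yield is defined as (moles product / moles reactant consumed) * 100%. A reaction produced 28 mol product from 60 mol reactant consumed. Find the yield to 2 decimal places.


Yield = (moles product / moles consumed) * 100%
Yield = (28 / 60) * 100
Yield = 0.4667 * 100
Yield = 46.67%


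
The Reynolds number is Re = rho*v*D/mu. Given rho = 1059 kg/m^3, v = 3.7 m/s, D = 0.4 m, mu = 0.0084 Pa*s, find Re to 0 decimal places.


Re = rho * v * D / mu
Re = 1059 * 3.7 * 0.4 / 0.0084
Re = 1567.32 / 0.0084
Re = 186586


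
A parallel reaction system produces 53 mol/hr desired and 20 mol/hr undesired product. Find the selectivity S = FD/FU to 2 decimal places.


S = desired product rate / undesired product rate
S = 53 / 20
S = 2.65


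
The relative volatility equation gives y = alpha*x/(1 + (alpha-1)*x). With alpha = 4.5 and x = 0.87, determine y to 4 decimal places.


y = alpha*x / (1 + (alpha-1)*x)
y = 4.5*0.87 / (1 + (4.5-1)*0.87)
y = 3.915 / (1 + 3.045)
y = 3.915 / 4.045
y = 0.9679


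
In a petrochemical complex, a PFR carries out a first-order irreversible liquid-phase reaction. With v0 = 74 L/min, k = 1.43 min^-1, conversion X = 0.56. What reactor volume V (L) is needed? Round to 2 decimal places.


V = (v0/k) * ln(1/(1-X))
V = (74/1.43) * ln(1/(1-0.56))
V = 51.748252 * ln(2.272727)
V = 51.748252 * 0.82098
V = 42.48 L


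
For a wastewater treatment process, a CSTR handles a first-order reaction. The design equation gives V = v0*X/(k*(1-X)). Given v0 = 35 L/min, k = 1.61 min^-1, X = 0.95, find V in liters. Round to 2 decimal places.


V = v0 * X / (k * (1 - X))
V = 35 * 0.95 / (1.61 * (1 - 0.95))
V = 33.25 / (1.61 * 0.05)
V = 33.25 / 0.0805
V = 413.04 L


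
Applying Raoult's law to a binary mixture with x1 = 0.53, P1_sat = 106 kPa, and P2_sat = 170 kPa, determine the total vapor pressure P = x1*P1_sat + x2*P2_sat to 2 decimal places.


P = x1*P1_sat + x2*P2_sat
x2 = 1 - x1 = 1 - 0.53 = 0.47
P = 0.53*106 + 0.47*170
P = 56.18 + 79.9
P = 136.08 kPa


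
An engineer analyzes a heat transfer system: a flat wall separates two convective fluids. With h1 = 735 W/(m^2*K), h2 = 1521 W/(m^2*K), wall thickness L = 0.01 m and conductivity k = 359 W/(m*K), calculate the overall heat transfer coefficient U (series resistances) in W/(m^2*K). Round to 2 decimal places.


1/U = 1/h1 + L/k + 1/h2
1/U = 1/735 + 0.01/359 + 1/1521
1/U = 0.0013605442 + 2.78552e-05 + 0.0006574622
1/U = 0.0020458616
U = 488.79 W/(m^2*K)


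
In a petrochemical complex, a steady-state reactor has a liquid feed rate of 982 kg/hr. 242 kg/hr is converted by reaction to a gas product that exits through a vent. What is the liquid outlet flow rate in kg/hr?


Steady-state mass balance on the main outlet: F_out = F_in - F_removed
F_out = 982 - 242
F_out = 740 kg/hr


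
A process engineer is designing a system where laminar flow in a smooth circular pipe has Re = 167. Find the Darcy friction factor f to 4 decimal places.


f = 64 / Re
f = 64 / 167
f = 0.3832


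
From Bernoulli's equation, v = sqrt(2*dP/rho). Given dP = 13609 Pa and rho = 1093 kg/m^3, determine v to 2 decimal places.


v = sqrt(2*dP/rho)
v = sqrt(2*13609/1093)
v = sqrt(24.902104)
v = 4.99 m/s


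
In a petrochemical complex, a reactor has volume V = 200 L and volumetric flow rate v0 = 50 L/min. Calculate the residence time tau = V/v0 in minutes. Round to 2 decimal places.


tau = V / v0
tau = 200 / 50
tau = 4.00 min


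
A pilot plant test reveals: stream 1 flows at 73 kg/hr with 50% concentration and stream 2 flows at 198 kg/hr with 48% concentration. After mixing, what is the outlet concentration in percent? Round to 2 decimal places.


Mass balance on solute: F1*x1 + F2*x2 = F3*x3
F3 = F1 + F2 = 73 + 198 = 271 kg/hr
x3 = (F1*x1 + F2*x2)/F3
x3 = (73*0.5 + 198*0.48) / 271
x3 = 48.54%


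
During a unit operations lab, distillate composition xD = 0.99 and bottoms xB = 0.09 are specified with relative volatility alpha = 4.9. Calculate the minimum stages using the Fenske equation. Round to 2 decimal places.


N_min = ln((xD*(1-xB))/(xB*(1-xD))) / ln(alpha)
Numerator inside ln: 0.9009 / 0.0009 = 1001.0
ln(1001.0) = 6.908755
ln(alpha) = ln(4.9) = 1.589235
N_min = 6.908755 / 1.589235 = 4.35


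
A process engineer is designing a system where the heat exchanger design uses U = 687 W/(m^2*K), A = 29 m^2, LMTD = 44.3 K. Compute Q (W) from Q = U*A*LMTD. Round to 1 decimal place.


Q = U * A * LMTD
Q = 687 * 29 * 44.3
Q = 882588.9 W


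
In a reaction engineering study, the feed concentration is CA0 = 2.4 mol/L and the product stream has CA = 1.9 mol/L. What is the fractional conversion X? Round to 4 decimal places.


X = (CA0 - CA) / CA0
X = (2.4 - 1.9) / 2.4
X = 0.5 / 2.4
X = 0.2083


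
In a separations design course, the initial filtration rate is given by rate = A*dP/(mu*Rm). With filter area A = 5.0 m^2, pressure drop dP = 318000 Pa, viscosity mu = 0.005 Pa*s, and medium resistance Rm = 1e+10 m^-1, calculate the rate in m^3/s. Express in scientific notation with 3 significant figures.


rate = A * dP / (mu * Rm)
rate = 5.0 * 318000 / (0.005 * 1e+10)
rate = 1590000.0 / 5.000e+07
rate = 3.18e-02 m^3/s


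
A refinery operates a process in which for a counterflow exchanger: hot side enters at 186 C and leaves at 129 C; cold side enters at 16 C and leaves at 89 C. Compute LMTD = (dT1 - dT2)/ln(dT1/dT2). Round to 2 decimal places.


dT1 = Th_in - Tc_out = 186 - 89 = 97
dT2 = Th_out - Tc_in = 129 - 16 = 113
LMTD = (dT1 - dT2) / ln(dT1/dT2)
LMTD = (97 - 113) / ln(97/113)
LMTD = 104.80 K


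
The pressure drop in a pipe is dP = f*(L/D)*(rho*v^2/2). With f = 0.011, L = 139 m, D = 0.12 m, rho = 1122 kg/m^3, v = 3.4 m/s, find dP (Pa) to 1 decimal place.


dP = f * (L/D) * (rho*v^2/2)
dP = 0.011 * (139/0.12) * (1122*3.4^2/2)
L/D = 1158.33333333
rho*v^2/2 = 1122*11.56/2 = 6485.16
dP = 0.011 * 1158.33333333 * 6485.16
dP = 82631.7 Pa


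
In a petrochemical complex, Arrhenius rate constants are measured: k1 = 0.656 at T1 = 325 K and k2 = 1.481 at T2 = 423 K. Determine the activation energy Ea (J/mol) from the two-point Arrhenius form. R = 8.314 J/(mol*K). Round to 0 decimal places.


Ea = R * ln(k2/k1) / (1/T1 - 1/T2)
ln(k2/k1) = ln(1.481/0.656) = 0.814312
1/T1 - 1/T2 = 1/325 - 1/423 = 0.000712856883
Ea = 8.314 * 0.814312 / 0.000712856883
Ea = 9497 J/mol


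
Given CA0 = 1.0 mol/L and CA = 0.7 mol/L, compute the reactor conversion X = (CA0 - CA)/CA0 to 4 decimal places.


X = (CA0 - CA) / CA0
X = (1.0 - 0.7) / 1.0
X = 0.3 / 1.0
X = 0.3000


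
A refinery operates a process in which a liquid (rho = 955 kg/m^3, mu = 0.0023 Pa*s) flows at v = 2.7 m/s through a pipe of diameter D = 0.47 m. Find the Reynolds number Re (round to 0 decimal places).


Re = rho * v * D / mu
Re = 955 * 2.7 * 0.47 / 0.0023
Re = 1211.895 / 0.0023
Re = 526911


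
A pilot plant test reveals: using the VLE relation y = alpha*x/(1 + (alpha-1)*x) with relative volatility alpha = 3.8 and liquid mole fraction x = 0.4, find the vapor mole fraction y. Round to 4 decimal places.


y = alpha*x / (1 + (alpha-1)*x)
y = 3.8*0.4 / (1 + (3.8-1)*0.4)
y = 1.52 / (1 + 1.12)
y = 1.52 / 2.12
y = 0.7170


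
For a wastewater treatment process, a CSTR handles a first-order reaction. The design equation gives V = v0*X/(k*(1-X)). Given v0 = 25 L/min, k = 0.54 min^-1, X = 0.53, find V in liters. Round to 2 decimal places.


V = v0 * X / (k * (1 - X))
V = 25 * 0.53 / (0.54 * (1 - 0.53))
V = 13.25 / (0.54 * 0.47)
V = 13.25 / 0.2538
V = 52.21 L


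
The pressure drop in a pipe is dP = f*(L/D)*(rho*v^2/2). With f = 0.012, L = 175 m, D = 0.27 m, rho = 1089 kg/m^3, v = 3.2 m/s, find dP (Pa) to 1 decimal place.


dP = f * (L/D) * (rho*v^2/2)
dP = 0.012 * (175/0.27) * (1089*3.2^2/2)
L/D = 648.14814815
rho*v^2/2 = 1089*10.24/2 = 5575.68
dP = 0.012 * 648.14814815 * 5575.68
dP = 43366.4 Pa


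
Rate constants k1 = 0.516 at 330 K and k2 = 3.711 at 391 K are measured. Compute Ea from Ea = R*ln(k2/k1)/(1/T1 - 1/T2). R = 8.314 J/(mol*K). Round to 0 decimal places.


Ea = R * ln(k2/k1) / (1/T1 - 1/T2)
ln(k2/k1) = ln(3.711/0.516) = 1.9729499
1/T1 - 1/T2 = 1/330 - 1/391 = 0.000472758273
Ea = 8.314 * 1.9729499 / 0.000472758273
Ea = 34697 J/mol


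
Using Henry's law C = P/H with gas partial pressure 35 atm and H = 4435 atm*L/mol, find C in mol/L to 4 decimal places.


C = P / H
C = 35 / 4435
C = 0.0079 mol/L


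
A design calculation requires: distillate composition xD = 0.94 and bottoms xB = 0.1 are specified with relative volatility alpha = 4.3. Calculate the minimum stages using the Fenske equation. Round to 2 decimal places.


N_min = ln((xD*(1-xB))/(xB*(1-xD))) / ln(alpha)
Numerator inside ln: 0.846 / 0.006 = 141.0
ln(141.0) = 4.94876
ln(alpha) = ln(4.3) = 1.458615
N_min = 4.94876 / 1.458615 = 3.39


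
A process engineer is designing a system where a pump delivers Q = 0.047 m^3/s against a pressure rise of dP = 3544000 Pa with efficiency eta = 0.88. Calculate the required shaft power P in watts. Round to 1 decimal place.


P = Q * dP / eta
P = 0.047 * 3544000 / 0.88
P = 166568.0 / 0.88
P = 189281.8 W


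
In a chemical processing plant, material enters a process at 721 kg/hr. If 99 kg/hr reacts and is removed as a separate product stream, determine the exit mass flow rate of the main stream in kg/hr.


Steady-state mass balance on the main outlet: F_out = F_in - F_removed
F_out = 721 - 99
F_out = 622 kg/hr


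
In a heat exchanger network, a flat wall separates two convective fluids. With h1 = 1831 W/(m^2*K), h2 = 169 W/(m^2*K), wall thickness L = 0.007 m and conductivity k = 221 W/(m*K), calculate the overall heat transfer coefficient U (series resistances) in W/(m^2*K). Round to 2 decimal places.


1/U = 1/h1 + L/k + 1/h2
1/U = 1/1831 + 0.007/221 + 1/169
1/U = 0.0005461496 + 3.16742e-05 + 0.0059171598
1/U = 0.0064949836
U = 153.96 W/(m^2*K)


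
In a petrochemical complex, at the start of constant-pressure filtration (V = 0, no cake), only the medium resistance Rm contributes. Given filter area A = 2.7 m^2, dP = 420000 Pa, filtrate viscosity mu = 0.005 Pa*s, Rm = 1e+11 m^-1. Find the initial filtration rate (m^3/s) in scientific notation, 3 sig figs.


rate = A * dP / (mu * Rm)
rate = 2.7 * 420000 / (0.005 * 1e+11)
rate = 1134000.0 / 5.000e+08
rate = 2.27e-03 m^3/s


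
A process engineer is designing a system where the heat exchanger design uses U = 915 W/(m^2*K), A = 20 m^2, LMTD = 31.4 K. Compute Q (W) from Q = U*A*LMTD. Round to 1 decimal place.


Q = U * A * LMTD
Q = 915 * 20 * 31.4
Q = 574620.0 W


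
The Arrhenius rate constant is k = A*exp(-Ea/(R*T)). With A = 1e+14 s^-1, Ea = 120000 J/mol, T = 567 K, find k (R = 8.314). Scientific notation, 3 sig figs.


k = A * exp(-Ea/(R*T))
k = 1e+14 * exp(-120000 / (8.314 * 567))
k = 1e+14 * exp(-25.455883)
k = 8.80e+02


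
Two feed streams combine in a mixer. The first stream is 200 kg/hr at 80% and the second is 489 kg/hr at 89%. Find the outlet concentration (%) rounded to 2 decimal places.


Mass balance on solute: F1*x1 + F2*x2 = F3*x3
F3 = F1 + F2 = 200 + 489 = 689 kg/hr
x3 = (F1*x1 + F2*x2)/F3
x3 = (200*0.8 + 489*0.89) / 689
x3 = 86.39%


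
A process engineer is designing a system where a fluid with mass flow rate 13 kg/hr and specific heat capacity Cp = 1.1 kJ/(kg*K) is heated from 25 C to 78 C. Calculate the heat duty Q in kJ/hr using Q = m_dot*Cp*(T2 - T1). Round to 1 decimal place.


Q = m_dot * Cp * (T2 - T1)
Q = 13 * 1.1 * (78 - 25)
Q = 13 * 1.1 * 53
Q = 757.9 kJ/hr


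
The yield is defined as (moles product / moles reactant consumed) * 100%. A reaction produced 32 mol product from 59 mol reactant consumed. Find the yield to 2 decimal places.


Yield = (moles product / moles consumed) * 100%
Yield = (32 / 59) * 100
Yield = 0.5424 * 100
Yield = 54.24%


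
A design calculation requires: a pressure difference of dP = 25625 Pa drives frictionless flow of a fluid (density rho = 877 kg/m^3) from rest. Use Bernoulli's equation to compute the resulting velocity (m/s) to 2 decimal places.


v = sqrt(2*dP/rho)
v = sqrt(2*25625/877)
v = sqrt(58.437856)
v = 7.64 m/s


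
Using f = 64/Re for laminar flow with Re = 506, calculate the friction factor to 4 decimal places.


f = 64 / Re
f = 64 / 506
f = 0.1265
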